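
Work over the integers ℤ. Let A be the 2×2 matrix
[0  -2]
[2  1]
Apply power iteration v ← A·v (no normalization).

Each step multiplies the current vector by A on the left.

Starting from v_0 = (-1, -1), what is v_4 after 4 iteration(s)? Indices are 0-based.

v_4 = (-26, 9)

v_0 = (-1, -1).
v_1 = A·v_0 = (2, -3).
v_2 = A·v_1 = (6, 1).
v_3 = A·v_2 = (-2, 13).
v_4 = A·v_3 = (-26, 9).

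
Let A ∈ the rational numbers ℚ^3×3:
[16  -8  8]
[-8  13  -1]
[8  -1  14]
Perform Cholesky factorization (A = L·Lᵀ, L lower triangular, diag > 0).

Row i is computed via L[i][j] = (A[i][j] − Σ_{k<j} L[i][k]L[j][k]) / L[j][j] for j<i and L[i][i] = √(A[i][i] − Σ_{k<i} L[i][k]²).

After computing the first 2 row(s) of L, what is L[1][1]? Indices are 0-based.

L[1][1] = 3

Step 1: L[0][0] = √(16) = 4.
  L[1][0] = (-8) / L[0][0] = -2.
Step 2: L[1][1] = √(9) = 3.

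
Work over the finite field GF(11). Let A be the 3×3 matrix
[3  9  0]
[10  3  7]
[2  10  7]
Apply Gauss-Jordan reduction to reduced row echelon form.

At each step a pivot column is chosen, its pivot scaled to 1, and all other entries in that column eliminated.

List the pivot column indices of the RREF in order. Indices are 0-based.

pivot(0,0)=3: scale R0 → (1, 3, 0)
  clear (1,0): R1 −= (10)R0 → (0, 6, 7)
  clear (2,0): R2 −= (2)R0 → (0, 4, 7)
pivot(1,1)=6: scale R1 → (0, 1, 3)
  clear (0,1): R0 −= (3)R1 → (1, 0, 2)
  clear (2,1): R2 −= (4)R1 → (0, 0, 6)
pivot(2,2)=6: scale R2 → (0, 0, 1)
  clear (0,2): R0 −= (2)R2 → (1, 0, 0)
  clear (1,2): R1 −= (3)R2 → (0, 1, 0)

pivot columns: 0, 1, 2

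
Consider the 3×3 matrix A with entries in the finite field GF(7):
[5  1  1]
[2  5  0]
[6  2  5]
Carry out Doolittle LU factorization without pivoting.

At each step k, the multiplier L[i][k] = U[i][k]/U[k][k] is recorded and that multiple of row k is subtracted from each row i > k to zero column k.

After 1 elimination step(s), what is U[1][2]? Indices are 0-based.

k=0: U[0][0]=5
  eliminate (1,0): mult=6, new row 1: (0, 6, 1); set L[1][0]=6
  eliminate (2,0): mult=4, new row 2: (0, 5, 1); set L[2][0]=4

U[1][2] = 1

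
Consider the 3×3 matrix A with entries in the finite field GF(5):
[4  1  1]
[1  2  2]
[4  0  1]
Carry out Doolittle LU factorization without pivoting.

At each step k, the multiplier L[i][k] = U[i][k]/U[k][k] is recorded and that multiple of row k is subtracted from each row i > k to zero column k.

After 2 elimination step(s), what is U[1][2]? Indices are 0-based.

U[1][2] = 3

k=0: U[0][0]=4
  eliminate (1,0): mult=4, new row 1: (0, 3, 3); set L[1][0]=4
  eliminate (2,0): mult=1, new row 2: (0, 4, 0); set L[2][0]=1
k=1: U[1][1]=3
  eliminate (2,1): mult=3, new row 2: (0, 0, 1); set L[2][1]=3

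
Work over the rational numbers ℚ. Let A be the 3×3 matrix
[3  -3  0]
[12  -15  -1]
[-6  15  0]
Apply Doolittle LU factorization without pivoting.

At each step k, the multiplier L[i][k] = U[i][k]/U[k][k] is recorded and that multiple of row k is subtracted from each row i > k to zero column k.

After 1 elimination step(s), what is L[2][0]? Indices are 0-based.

k=0: U[0][0]=3
  eliminate (1,0): mult=4, new row 1: (0, -3, -1); set L[1][0]=4
  eliminate (2,0): mult=-2, new row 2: (0, 9, 0); set L[2][0]=-2

L[2][0] = -2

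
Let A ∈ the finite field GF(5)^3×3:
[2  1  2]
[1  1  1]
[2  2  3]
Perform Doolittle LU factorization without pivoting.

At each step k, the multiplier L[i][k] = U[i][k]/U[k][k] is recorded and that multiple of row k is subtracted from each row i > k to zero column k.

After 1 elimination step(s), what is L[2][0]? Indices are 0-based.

[col 0] pivot 2
  R1 -= 3*R0 → (0, 3, 0)  (L[1][0] := 3)
  R2 -= 1*R0 → (0, 1, 1)  (L[2][0] := 1)

L[2][0] = 1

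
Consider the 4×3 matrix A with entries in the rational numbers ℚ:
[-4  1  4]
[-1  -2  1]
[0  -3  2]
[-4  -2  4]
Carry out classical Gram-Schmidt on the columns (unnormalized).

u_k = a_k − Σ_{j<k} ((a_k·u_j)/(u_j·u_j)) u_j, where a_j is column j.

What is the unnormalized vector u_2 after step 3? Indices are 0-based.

Step 1: u_0 = a_0 = (-4, -1, 0, -4).
Step 2: u_1 = a_1 − (2/11)·u_0 = (19/11, -20/11, -3, -14/11).
Step 3: u_2 = a_2 − (-1)·u_0 − (-11/31)·u_1 = (19/31, -20/31, 29/31, -14/31).

u_2 = (19/31, -20/31, 29/31, -14/31)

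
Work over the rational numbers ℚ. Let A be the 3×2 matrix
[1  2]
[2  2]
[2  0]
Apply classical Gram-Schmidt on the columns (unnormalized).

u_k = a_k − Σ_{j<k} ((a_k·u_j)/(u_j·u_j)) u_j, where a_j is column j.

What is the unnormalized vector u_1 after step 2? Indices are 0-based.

u_1 = (4/3, 2/3, -4/3)

Step 1: u_0 = a_0 = (1, 2, 2).
Step 2: u_1 = a_1 − (2/3)·u_0 = (4/3, 2/3, -4/3).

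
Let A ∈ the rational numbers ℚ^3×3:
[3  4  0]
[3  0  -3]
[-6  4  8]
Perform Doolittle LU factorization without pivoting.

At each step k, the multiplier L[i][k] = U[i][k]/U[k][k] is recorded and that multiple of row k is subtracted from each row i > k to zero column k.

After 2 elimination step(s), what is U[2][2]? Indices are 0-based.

[col 0] pivot 3
  R1 -= 1*R0 → (0, -4, -3)  (L[1][0] := 1)
  R2 -= -2*R0 → (0, 12, 8)  (L[2][0] := -2)
[col 1] pivot -4
  R2 -= -3*R1 → (0, 0, -1)  (L[2][1] := -3)

U[2][2] = -1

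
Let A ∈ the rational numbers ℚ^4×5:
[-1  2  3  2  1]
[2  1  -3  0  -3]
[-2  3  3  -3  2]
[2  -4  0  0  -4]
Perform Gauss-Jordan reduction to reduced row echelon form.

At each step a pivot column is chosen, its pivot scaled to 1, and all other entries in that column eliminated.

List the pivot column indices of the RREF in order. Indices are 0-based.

pivot columns: 0, 1, 2, 3

pivot(0,0)=-1: scale R0 → (1, -2, -3, -2, -1)
  clear (1,0): R1 −= (2)R0 → (0, 5, 3, 4, -1)
  clear (2,0): R2 −= (-2)R0 → (0, -1, -3, -7, 0)
  clear (3,0): R3 −= (2)R0 → (0, 0, 6, 4, -2)
pivot(1,1)=5: scale R1 → (0, 1, 3/5, 4/5, -1/5)
  clear (0,1): R0 −= (-2)R1 → (1, 0, -9/5, -2/5, -7/5)
  clear (2,1): R2 −= (-1)R1 → (0, 0, -12/5, -31/5, -1/5)
pivot(2,2)=-12/5: scale R2 → (0, 0, 1, 31/12, 1/12)
  clear (0,2): R0 −= (-9/5)R2 → (1, 0, 0, 17/4, -5/4)
  clear (1,2): R1 −= (3/5)R2 → (0, 1, 0, -3/4, -1/4)
  clear (3,2): R3 −= (6)R2 → (0, 0, 0, -23/2, -5/2)
pivot(3,3)=-23/2: scale R3 → (0, 0, 0, 1, 5/23)
  clear (0,3): R0 −= (17/4)R3 → (1, 0, 0, 0, -50/23)
  clear (1,3): R1 −= (-3/4)R3 → (0, 1, 0, 0, -2/23)
  clear (2,3): R2 −= (31/12)R3 → (0, 0, 1, 0, -11/23)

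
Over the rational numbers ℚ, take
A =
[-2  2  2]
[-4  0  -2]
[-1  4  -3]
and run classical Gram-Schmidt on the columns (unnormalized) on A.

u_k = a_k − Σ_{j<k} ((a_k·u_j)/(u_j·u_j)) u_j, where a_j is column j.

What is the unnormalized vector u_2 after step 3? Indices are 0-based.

Step 1: u_0 = a_0 = (-2, -4, -1).
Step 2: u_1 = a_1 − (-8/21)·u_0 = (26/21, -32/21, 76/21).
Step 3: u_2 = a_2 − (1/3)·u_0 − (-28/89)·u_1 = (272/89, -102/89, -136/89).

u_2 = (272/89, -102/89, -136/89)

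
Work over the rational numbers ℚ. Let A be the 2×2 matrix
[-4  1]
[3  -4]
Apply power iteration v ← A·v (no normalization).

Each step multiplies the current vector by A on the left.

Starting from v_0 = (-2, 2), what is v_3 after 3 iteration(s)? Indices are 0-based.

v_0 = (-2, 2).
v_1 = A·v_0 = (10, -14).
v_2 = A·v_1 = (-54, 86).
v_3 = A·v_2 = (302, -506).

v_3 = (302, -506)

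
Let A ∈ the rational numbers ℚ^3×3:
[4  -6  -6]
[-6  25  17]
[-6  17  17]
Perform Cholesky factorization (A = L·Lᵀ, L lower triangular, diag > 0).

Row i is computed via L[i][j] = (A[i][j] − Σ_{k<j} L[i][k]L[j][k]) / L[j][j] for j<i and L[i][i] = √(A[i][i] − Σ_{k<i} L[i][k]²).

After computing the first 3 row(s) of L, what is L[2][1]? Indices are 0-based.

Step 1: L[0][0] = √(4) = 2.
  L[1][0] = (-6) / L[0][0] = -3.
Step 2: L[1][1] = √(16) = 4.
  L[2][0] = (-6) / L[0][0] = -3.
  L[2][1] = (8) / L[1][1] = 2.
Step 3: L[2][2] = √(4) = 2.

L[2][1] = 2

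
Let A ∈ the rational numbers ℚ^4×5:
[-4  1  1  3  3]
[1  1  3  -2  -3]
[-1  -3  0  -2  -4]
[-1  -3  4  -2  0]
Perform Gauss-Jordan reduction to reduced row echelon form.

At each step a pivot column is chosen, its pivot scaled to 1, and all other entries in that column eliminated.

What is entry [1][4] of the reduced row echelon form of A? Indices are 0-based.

pivot(0,0)=-4: scale R0 → (1, -1/4, -1/4, -3/4, -3/4)
  clear (1,0): R1 −= (1)R0 → (0, 5/4, 13/4, -5/4, -9/4)
  clear (2,0): R2 −= (-1)R0 → (0, -13/4, -1/4, -11/4, -19/4)
  clear (3,0): R3 −= (-1)R0 → (0, -13/4, 15/4, -11/4, -3/4)
pivot(1,1)=5/4: scale R1 → (0, 1, 13/5, -1, -9/5)
  clear (0,1): R0 −= (-1/4)R1 → (1, 0, 2/5, -1, -6/5)
  clear (2,1): R2 −= (-13/4)R1 → (0, 0, 41/5, -6, -53/5)
  clear (3,1): R3 −= (-13/4)R1 → (0, 0, 61/5, -6, -33/5)
pivot(2,2)=41/5: scale R2 → (0, 0, 1, -30/41, -53/41)
  clear (0,2): R0 −= (2/5)R2 → (1, 0, 0, -29/41, -28/41)
  clear (1,2): R1 −= (13/5)R2 → (0, 1, 0, 37/41, 64/41)
  clear (3,2): R3 −= (61/5)R2 → (0, 0, 0, 120/41, 376/41)
pivot(3,3)=120/41: scale R3 → (0, 0, 0, 1, 47/15)
  clear (0,3): R0 −= (-29/41)R3 → (1, 0, 0, 0, 23/15)
  clear (1,3): R1 −= (37/41)R3 → (0, 1, 0, 0, -19/15)
  clear (2,3): R2 −= (-30/41)R3 → (0, 0, 1, 0, 1)

M[1][4] = -19/15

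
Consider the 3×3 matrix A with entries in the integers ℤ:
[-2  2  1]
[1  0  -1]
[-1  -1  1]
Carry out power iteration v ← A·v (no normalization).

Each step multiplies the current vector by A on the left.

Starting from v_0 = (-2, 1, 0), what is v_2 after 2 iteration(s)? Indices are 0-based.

v_0 = (-2, 1, 0).
v_1 = A·v_0 = (6, -2, 1).
v_2 = A·v_1 = (-15, 5, -3).

v_2 = (-15, 5, -3)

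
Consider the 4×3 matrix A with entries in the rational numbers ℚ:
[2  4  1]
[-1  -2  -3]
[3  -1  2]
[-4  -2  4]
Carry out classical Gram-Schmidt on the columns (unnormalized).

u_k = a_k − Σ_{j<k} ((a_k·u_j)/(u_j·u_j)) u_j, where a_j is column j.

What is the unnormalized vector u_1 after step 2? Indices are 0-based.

u_1 = (3, -3/2, -5/2, 0)

Step 1: u_0 = a_0 = (2, -1, 3, -4).
Step 2: u_1 = a_1 − (1/2)·u_0 = (3, -3/2, -5/2, 0).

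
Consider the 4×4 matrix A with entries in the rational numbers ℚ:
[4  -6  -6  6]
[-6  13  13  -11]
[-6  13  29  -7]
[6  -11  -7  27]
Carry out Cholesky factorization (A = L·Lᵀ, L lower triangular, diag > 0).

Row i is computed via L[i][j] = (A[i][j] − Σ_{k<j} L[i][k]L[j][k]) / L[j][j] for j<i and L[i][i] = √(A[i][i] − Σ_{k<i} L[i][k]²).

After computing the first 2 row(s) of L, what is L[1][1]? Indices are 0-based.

Step 1: L[0][0] = √(4) = 2.
  L[1][0] = (-6) / L[0][0] = -3.
Step 2: L[1][1] = √(4) = 2.

L[1][1] = 2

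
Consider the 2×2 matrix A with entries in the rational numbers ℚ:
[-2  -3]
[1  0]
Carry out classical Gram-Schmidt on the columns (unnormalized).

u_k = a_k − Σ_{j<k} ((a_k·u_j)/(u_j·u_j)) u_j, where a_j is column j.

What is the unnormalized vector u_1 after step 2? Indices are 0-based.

u_1 = (-3/5, -6/5)

Step 1: u_0 = a_0 = (-2, 1).
Step 2: u_1 = a_1 − (6/5)·u_0 = (-3/5, -6/5).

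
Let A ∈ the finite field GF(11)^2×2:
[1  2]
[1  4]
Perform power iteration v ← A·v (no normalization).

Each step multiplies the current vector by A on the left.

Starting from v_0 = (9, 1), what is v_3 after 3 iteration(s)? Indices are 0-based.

v_3 = (9, 3)

v_0 = (9, 1).
v_1 = A·v_0 = (0, 2).
v_2 = A·v_1 = (4, 8).
v_3 = A·v_2 = (9, 3).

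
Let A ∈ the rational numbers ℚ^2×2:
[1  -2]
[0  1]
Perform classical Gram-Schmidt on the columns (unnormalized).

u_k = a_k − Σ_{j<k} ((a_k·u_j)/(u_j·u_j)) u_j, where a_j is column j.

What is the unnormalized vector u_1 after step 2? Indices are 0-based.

Step 1: u_0 = a_0 = (1, 0).
Step 2: u_1 = a_1 − (-2)·u_0 = (0, 1).

u_1 = (0, 1)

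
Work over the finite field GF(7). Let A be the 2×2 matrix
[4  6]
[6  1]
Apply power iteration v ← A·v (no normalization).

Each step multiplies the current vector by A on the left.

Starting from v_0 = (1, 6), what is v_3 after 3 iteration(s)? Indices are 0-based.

v_0 = (1, 6).
v_1 = A·v_0 = (5, 5).
v_2 = A·v_1 = (1, 0).
v_3 = A·v_2 = (4, 6).

v_3 = (4, 6)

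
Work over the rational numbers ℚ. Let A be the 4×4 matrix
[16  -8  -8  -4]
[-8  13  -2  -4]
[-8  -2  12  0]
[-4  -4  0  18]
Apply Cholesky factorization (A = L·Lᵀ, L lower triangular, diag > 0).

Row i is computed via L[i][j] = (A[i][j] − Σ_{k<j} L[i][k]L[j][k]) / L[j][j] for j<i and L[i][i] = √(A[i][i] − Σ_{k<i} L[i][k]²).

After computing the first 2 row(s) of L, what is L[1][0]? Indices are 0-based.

Step 1: L[0][0] = √(16) = 4.
  L[1][0] = (-8) / L[0][0] = -2.
Step 2: L[1][1] = √(9) = 3.

L[1][0] = -2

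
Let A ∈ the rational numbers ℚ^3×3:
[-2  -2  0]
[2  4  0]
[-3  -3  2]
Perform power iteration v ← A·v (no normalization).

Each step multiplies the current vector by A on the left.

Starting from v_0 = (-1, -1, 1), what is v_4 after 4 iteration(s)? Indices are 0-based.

v_0 = (-1, -1, 1).
v_1 = A·v_0 = (4, -6, 8).
v_2 = A·v_1 = (4, -16, 22).
v_3 = A·v_2 = (24, -56, 80).
v_4 = A·v_3 = (64, -176, 256).

v_4 = (64, -176, 256)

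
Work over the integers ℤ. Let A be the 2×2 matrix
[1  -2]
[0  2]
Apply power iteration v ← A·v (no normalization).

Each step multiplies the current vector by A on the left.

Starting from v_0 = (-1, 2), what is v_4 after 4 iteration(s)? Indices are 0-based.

v_4 = (-61, 32)

v_0 = (-1, 2).
v_1 = A·v_0 = (-5, 4).
v_2 = A·v_1 = (-13, 8).
v_3 = A·v_2 = (-29, 16).
v_4 = A·v_3 = (-61, 32).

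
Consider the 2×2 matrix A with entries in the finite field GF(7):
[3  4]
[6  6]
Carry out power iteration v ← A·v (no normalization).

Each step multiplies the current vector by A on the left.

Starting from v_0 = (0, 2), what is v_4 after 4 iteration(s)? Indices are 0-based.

v_0 = (0, 2).
v_1 = A·v_0 = (1, 5).
v_2 = A·v_1 = (2, 1).
v_3 = A·v_2 = (3, 4).
v_4 = A·v_3 = (4, 0).

v_4 = (4, 0)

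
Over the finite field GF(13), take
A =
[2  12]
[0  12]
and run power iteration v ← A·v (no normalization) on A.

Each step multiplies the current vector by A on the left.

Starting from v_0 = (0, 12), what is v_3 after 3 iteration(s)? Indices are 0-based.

v_3 = (3, 1)

v_0 = (0, 12).
v_1 = A·v_0 = (1, 1).
v_2 = A·v_1 = (1, 12).
v_3 = A·v_2 = (3, 1).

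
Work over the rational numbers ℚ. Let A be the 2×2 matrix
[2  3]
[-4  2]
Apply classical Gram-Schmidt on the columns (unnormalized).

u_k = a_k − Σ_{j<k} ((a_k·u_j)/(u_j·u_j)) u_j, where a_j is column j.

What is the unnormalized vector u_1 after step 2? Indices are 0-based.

Step 1: u_0 = a_0 = (2, -4).
Step 2: u_1 = a_1 − (-1/10)·u_0 = (16/5, 8/5).

u_1 = (16/5, 8/5)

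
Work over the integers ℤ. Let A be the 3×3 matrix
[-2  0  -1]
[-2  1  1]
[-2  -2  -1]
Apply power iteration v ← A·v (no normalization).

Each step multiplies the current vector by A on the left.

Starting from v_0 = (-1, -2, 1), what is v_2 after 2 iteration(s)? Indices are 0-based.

v_0 = (-1, -2, 1).
v_1 = A·v_0 = (1, 1, 5).
v_2 = A·v_1 = (-7, 4, -9).

v_2 = (-7, 4, -9)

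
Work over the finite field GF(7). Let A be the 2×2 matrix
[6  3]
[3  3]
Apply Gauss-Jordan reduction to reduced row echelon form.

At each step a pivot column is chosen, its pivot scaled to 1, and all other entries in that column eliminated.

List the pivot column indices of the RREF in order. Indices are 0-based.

pivot columns: 0, 1

[1] R0 /= 6  ⇒  (1, 4)
     R1 -= 3·R0  ⇒  (0, 5)
[2] R1 /= 5  ⇒  (0, 1)
     R0 -= 4·R1  ⇒  (1, 0)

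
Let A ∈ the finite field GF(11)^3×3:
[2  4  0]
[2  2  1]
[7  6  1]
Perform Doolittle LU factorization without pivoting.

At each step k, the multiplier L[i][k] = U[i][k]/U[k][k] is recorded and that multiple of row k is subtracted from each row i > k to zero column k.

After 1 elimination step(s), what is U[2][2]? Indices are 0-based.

U[2][2] = 1

Step 1: pivot at (0,0) is 2.
  row1 ← row1 − (1)·row0  ⇒  L[1][0]=1, U row1=(0, 9, 1)
  row2 ← row2 − (9)·row0  ⇒  L[2][0]=9, U row2=(0, 3, 1)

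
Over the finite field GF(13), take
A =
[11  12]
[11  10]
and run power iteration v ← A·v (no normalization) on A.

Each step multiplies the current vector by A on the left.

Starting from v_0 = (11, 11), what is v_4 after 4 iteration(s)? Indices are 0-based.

v_4 = (9, 7)

v_0 = (11, 11).
v_1 = A·v_0 = (6, 10).
v_2 = A·v_1 = (4, 10).
v_3 = A·v_2 = (8, 1).
v_4 = A·v_3 = (9, 7).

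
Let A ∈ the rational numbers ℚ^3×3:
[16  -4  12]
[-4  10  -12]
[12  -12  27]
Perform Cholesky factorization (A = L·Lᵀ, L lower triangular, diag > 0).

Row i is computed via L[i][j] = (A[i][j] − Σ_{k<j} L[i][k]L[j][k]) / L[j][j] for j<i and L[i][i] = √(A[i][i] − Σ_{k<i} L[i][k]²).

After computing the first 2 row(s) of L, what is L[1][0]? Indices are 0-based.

L[1][0] = -1

Step 1: L[0][0] = √(16) = 4.
  L[1][0] = (-4) / L[0][0] = -1.
Step 2: L[1][1] = √(9) = 3.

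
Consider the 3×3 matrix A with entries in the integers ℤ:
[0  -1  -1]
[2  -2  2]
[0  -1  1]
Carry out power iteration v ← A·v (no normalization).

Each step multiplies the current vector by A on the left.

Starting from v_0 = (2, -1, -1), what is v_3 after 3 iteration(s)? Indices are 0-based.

v_3 = (8, -8, 0)

v_0 = (2, -1, -1).
v_1 = A·v_0 = (2, 4, 0).
v_2 = A·v_1 = (-4, -4, -4).
v_3 = A·v_2 = (8, -8, 0).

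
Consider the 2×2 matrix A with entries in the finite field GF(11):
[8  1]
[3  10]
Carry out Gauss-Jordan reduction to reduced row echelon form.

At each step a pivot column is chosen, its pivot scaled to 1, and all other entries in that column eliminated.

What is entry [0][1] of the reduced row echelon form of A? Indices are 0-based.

M[0][1] = 7

[1] R0 /= 8  ⇒  (1, 7)
     R1 -= 3·R0  ⇒  (0, 0)
column 1 empty below row 1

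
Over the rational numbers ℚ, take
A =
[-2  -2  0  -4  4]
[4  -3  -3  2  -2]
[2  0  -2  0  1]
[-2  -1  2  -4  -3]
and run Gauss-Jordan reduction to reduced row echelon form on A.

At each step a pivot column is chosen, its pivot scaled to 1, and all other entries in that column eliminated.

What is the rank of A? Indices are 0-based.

rank = 4

step 1: normalize row 0 (÷-2) = (1, 1, 0, 2, -2)
  row 1: subtract 4×row0 = (0, -7, -3, -6, 6)
  row 2: subtract 2×row0 = (0, -2, -2, -4, 5)
  row 3: subtract -2×row0 = (0, 1, 2, 0, -7)
step 2: normalize row 1 (÷-7) = (0, 1, 3/7, 6/7, -6/7)
  row 0: subtract 1×row1 = (1, 0, -3/7, 8/7, -8/7)
  row 2: subtract -2×row1 = (0, 0, -8/7, -16/7, 23/7)
  row 3: subtract 1×row1 = (0, 0, 11/7, -6/7, -43/7)
step 3: normalize row 2 (÷-8/7) = (0, 0, 1, 2, -23/8)
  row 0: subtract -3/7×row2 = (1, 0, 0, 2, -19/8)
  row 1: subtract 3/7×row2 = (0, 1, 0, 0, 3/8)
  row 3: subtract 11/7×row2 = (0, 0, 0, -4, -13/8)
step 4: normalize row 3 (÷-4) = (0, 0, 0, 1, 13/32)
  row 0: subtract 2×row3 = (1, 0, 0, 0, -51/16)
  row 2: subtract 2×row3 = (0, 0, 1, 0, -59/16)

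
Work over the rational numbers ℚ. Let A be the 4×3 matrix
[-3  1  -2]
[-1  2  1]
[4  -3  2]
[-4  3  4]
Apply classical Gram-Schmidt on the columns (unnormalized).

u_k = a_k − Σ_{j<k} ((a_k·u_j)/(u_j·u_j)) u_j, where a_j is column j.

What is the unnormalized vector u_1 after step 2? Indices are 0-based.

Step 1: u_0 = a_0 = (-3, -1, 4, -4).
Step 2: u_1 = a_1 − (-29/42)·u_0 = (-15/14, 55/42, -5/21, 5/21).

u_1 = (-15/14, 55/42, -5/21, 5/21)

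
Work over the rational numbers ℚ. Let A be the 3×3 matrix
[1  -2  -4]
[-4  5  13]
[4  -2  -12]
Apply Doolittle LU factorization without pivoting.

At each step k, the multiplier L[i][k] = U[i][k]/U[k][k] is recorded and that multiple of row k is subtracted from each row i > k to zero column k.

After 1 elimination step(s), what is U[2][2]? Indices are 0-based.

[col 0] pivot 1
  R1 -= -4*R0 → (0, -3, -3)  (L[1][0] := -4)
  R2 -= 4*R0 → (0, 6, 4)  (L[2][0] := 4)

U[2][2] = 4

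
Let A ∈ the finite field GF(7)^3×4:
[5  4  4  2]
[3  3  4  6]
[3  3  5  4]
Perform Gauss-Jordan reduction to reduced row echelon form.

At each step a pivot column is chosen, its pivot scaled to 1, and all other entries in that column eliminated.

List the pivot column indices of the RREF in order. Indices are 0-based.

step 1: normalize row 0 (÷5) = (1, 5, 5, 6)
  row 1: subtract 3×row0 = (0, 2, 3, 2)
  row 2: subtract 3×row0 = (0, 2, 4, 0)
step 2: normalize row 1 (÷2) = (0, 1, 5, 1)
  row 0: subtract 5×row1 = (1, 0, 1, 1)
  row 2: subtract 2×row1 = (0, 0, 1, 5)
step 3: normalize row 2 (÷1) = (0, 0, 1, 5)
  row 0: subtract 1×row2 = (1, 0, 0, 3)
  row 1: subtract 5×row2 = (0, 1, 0, 4)

pivot columns: 0, 1, 2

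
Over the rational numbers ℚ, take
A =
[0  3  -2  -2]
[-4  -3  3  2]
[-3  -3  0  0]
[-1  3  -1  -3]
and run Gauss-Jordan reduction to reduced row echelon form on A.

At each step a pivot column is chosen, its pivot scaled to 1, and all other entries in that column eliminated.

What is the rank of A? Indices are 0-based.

step 1: exchange rows 0,1
step 1: normalize row 0 (÷-4) = (1, 3/4, -3/4, -1/2)
  row 2: subtract -3×row0 = (0, -3/4, -9/4, -3/2)
  row 3: subtract -1×row0 = (0, 15/4, -7/4, -7/2)
step 2: normalize row 1 (÷3) = (0, 1, -2/3, -2/3)
  row 0: subtract 3/4×row1 = (1, 0, -1/4, 0)
  row 2: subtract -3/4×row1 = (0, 0, -11/4, -2)
  row 3: subtract 15/4×row1 = (0, 0, 3/4, -1)
step 3: normalize row 2 (÷-11/4) = (0, 0, 1, 8/11)
  row 0: subtract -1/4×row2 = (1, 0, 0, 2/11)
  row 1: subtract -2/3×row2 = (0, 1, 0, -2/11)
  row 3: subtract 3/4×row2 = (0, 0, 0, -17/11)
step 4: normalize row 3 (÷-17/11) = (0, 0, 0, 1)
  row 0: subtract 2/11×row3 = (1, 0, 0, 0)
  row 1: subtract -2/11×row3 = (0, 1, 0, 0)
  row 2: subtract 8/11×row3 = (0, 0, 1, 0)

rank = 4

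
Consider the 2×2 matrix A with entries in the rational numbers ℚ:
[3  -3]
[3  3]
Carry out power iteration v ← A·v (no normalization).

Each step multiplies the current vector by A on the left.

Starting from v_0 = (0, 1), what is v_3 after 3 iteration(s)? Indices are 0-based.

v_0 = (0, 1).
v_1 = A·v_0 = (-3, 3).
v_2 = A·v_1 = (-18, 0).
v_3 = A·v_2 = (-54, -54).

v_3 = (-54, -54)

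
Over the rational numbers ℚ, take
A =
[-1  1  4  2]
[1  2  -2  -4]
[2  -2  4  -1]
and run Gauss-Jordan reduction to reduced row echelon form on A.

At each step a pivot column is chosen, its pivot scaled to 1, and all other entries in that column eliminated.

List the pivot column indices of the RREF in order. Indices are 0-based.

pivot columns: 0, 1, 2

step 1: normalize row 0 (÷-1) = (1, -1, -4, -2)
  row 1: subtract 1×row0 = (0, 3, 2, -2)
  row 2: subtract 2×row0 = (0, 0, 12, 3)
step 2: normalize row 1 (÷3) = (0, 1, 2/3, -2/3)
  row 0: subtract -1×row1 = (1, 0, -10/3, -8/3)
step 3: normalize row 2 (÷12) = (0, 0, 1, 1/4)
  row 0: subtract -10/3×row2 = (1, 0, 0, -11/6)
  row 1: subtract 2/3×row2 = (0, 1, 0, -5/6)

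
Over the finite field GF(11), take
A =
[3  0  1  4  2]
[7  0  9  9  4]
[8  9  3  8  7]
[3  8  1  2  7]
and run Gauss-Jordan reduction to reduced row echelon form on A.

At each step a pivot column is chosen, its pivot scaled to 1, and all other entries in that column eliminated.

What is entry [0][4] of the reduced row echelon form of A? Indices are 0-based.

M[0][4] = 0

[1] R0 /= 3  ⇒  (1, 0, 4, 5, 8)
     R1 -= 7·R0  ⇒  (0, 0, 3, 7, 3)
     R2 -= 8·R0  ⇒  (0, 9, 4, 1, 9)
     R3 -= 3·R0  ⇒  (0, 8, 0, 9, 5)
[2] R1 <-> R2
[2] R1 /= 9  ⇒  (0, 1, 9, 5, 1)
     R3 -= 8·R1  ⇒  (0, 0, 5, 2, 8)
[3] R2 /= 3  ⇒  (0, 0, 1, 6, 1)
     R0 -= 4·R2  ⇒  (1, 0, 0, 3, 4)
     R1 -= 9·R2  ⇒  (0, 1, 0, 6, 3)
     R3 -= 5·R2  ⇒  (0, 0, 0, 5, 3)
[4] R3 /= 5  ⇒  (0, 0, 0, 1, 5)
     R0 -= 3·R3  ⇒  (1, 0, 0, 0, 0)
     R1 -= 6·R3  ⇒  (0, 1, 0, 0, 6)
     R2 -= 6·R3  ⇒  (0, 0, 1, 0, 4)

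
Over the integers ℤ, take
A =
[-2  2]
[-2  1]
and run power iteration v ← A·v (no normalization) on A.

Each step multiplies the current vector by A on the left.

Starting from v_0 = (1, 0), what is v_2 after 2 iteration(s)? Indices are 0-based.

v_2 = (0, 2)

v_0 = (1, 0).
v_1 = A·v_0 = (-2, -2).
v_2 = A·v_1 = (0, 2).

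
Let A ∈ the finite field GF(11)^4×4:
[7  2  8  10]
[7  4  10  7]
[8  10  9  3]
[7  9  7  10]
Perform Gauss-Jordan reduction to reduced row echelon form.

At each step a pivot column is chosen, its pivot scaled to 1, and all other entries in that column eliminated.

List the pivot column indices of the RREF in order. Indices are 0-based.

pivot columns: 0, 1, 2

[1] R0 /= 7  ⇒  (1, 5, 9, 3)
     R1 -= 7·R0  ⇒  (0, 2, 2, 8)
     R2 -= 8·R0  ⇒  (0, 3, 3, 1)
     R3 -= 7·R0  ⇒  (0, 7, 10, 0)
[2] R1 /= 2  ⇒  (0, 1, 1, 4)
     R0 -= 5·R1  ⇒  (1, 0, 4, 5)
     R2 -= 3·R1  ⇒  (0, 0, 0, 0)
     R3 -= 7·R1  ⇒  (0, 0, 3, 5)
[3] R2 <-> R3
[3] R2 /= 3  ⇒  (0, 0, 1, 9)
     R0 -= 4·R2  ⇒  (1, 0, 0, 2)
     R1 -= 1·R2  ⇒  (0, 1, 0, 6)
column 3 empty below row 3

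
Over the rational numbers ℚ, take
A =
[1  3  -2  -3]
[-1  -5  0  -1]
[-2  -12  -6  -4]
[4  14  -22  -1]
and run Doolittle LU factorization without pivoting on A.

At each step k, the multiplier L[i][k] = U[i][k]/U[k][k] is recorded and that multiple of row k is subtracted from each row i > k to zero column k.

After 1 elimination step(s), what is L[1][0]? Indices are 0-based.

[col 0] pivot 1
  R1 -= -1*R0 → (0, -2, -2, -4)  (L[1][0] := -1)
  R2 -= -2*R0 → (0, -6, -10, -10)  (L[2][0] := -2)
  R3 -= 4*R0 → (0, 2, -14, 11)  (L[3][0] := 4)

L[1][0] = -1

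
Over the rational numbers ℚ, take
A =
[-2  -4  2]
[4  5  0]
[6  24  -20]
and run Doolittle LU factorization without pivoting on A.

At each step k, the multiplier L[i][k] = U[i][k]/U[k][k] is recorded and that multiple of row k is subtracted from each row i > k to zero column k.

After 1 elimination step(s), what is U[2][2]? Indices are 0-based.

U[2][2] = -14

[col 0] pivot -2
  R1 -= -2*R0 → (0, -3, 4)  (L[1][0] := -2)
  R2 -= -3*R0 → (0, 12, -14)  (L[2][0] := -3)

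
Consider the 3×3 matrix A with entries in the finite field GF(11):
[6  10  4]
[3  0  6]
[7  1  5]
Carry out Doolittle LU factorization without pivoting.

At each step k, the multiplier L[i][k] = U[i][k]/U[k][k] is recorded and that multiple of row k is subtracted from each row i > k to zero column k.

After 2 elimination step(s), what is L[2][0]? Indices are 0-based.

[col 0] pivot 6
  R1 -= 6*R0 → (0, 6, 4)  (L[1][0] := 6)
  R2 -= 3*R0 → (0, 4, 4)  (L[2][0] := 3)
[col 1] pivot 6
  R2 -= 8*R1 → (0, 0, 5)  (L[2][1] := 8)

L[2][0] = 3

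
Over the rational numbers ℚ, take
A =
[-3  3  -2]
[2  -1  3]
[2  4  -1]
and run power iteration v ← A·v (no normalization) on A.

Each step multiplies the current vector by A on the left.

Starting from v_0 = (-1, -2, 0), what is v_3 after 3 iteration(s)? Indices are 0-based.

v_3 = (-203, 106, -90)

v_0 = (-1, -2, 0).
v_1 = A·v_0 = (-3, 0, -10).
v_2 = A·v_1 = (29, -36, 4).
v_3 = A·v_2 = (-203, 106, -90).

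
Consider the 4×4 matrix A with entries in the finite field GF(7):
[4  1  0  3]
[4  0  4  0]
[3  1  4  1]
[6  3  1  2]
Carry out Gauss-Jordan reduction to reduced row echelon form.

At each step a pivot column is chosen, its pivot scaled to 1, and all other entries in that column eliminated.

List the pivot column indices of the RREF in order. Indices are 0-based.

pivot columns: 0, 1, 2

step 1: normalize row 0 (÷4) = (1, 2, 0, 6)
  row 1: subtract 4×row0 = (0, 6, 4, 4)
  row 2: subtract 3×row0 = (0, 2, 4, 4)
  row 3: subtract 6×row0 = (0, 5, 1, 1)
step 2: normalize row 1 (÷6) = (0, 1, 3, 3)
  row 0: subtract 2×row1 = (1, 0, 1, 0)
  row 2: subtract 2×row1 = (0, 0, 5, 5)
  row 3: subtract 5×row1 = (0, 0, 0, 0)
step 3: normalize row 2 (÷5) = (0, 0, 1, 1)
  row 0: subtract 1×row2 = (1, 0, 0, 6)
  row 1: subtract 3×row2 = (0, 1, 0, 0)
skip col 3 (zero from row 3)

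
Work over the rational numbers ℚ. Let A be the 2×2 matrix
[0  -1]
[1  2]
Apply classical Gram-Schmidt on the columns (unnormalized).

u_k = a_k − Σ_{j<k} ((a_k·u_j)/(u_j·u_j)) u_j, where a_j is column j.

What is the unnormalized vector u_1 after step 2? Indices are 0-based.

u_1 = (-1, 0)

Step 1: u_0 = a_0 = (0, 1).
Step 2: u_1 = a_1 − (2)·u_0 = (-1, 0).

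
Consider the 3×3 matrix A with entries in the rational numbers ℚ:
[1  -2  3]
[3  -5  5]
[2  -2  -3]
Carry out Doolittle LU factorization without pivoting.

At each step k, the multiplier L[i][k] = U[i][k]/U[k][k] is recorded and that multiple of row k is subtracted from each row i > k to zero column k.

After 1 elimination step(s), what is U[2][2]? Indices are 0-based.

k=0: U[0][0]=1
  eliminate (1,0): mult=3, new row 1: (0, 1, -4); set L[1][0]=3
  eliminate (2,0): mult=2, new row 2: (0, 2, -9); set L[2][0]=2

U[2][2] = -9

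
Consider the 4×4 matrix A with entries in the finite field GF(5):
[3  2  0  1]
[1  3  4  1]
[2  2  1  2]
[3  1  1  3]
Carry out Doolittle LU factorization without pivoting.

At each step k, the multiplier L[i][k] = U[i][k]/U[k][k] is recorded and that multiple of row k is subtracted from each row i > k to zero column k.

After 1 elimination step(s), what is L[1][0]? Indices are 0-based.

[col 0] pivot 3
  R1 -= 2*R0 → (0, 4, 4, 4)  (L[1][0] := 2)
  R2 -= 4*R0 → (0, 4, 1, 3)  (L[2][0] := 4)
  R3 -= 1*R0 → (0, 4, 1, 2)  (L[3][0] := 1)

L[1][0] = 2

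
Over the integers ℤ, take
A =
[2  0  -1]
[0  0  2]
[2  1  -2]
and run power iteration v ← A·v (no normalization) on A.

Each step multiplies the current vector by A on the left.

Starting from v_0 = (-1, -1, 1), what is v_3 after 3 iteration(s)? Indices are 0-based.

v_0 = (-1, -1, 1).
v_1 = A·v_0 = (-3, 2, -5).
v_2 = A·v_1 = (-1, -10, 6).
v_3 = A·v_2 = (-8, 12, -24).

v_3 = (-8, 12, -24)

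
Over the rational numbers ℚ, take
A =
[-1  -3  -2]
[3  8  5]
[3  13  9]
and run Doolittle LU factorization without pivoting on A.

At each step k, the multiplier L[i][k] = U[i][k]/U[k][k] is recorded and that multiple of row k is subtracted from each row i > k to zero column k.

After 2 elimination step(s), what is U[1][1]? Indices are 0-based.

U[1][1] = -1

k=0: U[0][0]=-1
  eliminate (1,0): mult=-3, new row 1: (0, -1, -1); set L[1][0]=-3
  eliminate (2,0): mult=-3, new row 2: (0, 4, 3); set L[2][0]=-3
k=1: U[1][1]=-1
  eliminate (2,1): mult=-4, new row 2: (0, 0, -1); set L[2][1]=-4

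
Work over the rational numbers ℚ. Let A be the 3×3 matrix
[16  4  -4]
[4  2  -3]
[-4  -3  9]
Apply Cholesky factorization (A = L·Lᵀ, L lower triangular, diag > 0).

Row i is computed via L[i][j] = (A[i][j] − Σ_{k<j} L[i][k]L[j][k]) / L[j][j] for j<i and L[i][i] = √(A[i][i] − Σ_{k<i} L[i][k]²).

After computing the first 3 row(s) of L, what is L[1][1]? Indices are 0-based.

L[1][1] = 1

Step 1: L[0][0] = √(16) = 4.
  L[1][0] = (4) / L[0][0] = 1.
Step 2: L[1][1] = √(1) = 1.
  L[2][0] = (-4) / L[0][0] = -1.
  L[2][1] = (-2) / L[1][1] = -2.
Step 3: L[2][2] = √(4) = 2.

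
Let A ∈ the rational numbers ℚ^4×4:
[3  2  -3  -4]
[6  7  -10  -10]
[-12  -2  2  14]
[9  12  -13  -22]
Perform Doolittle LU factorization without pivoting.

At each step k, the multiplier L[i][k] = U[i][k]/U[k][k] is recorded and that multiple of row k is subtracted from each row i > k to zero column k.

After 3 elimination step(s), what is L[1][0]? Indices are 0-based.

L[1][0] = 2

[col 0] pivot 3
  R1 -= 2*R0 → (0, 3, -4, -2)  (L[1][0] := 2)
  R2 -= -4*R0 → (0, 6, -10, -2)  (L[2][0] := -4)
  R3 -= 3*R0 → (0, 6, -4, -10)  (L[3][0] := 3)
[col 1] pivot 3
  R2 -= 2*R1 → (0, 0, -2, 2)  (L[2][1] := 2)
  R3 -= 2*R1 → (0, 0, 4, -6)  (L[3][1] := 2)
[col 2] pivot -2
  R3 -= -2*R2 → (0, 0, 0, -2)  (L[3][2] := -2)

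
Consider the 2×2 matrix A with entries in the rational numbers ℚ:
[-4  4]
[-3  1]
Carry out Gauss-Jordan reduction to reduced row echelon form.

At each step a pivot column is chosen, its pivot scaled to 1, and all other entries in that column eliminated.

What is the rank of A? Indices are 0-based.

step 1: normalize row 0 (÷-4) = (1, -1)
  row 1: subtract -3×row0 = (0, -2)
step 2: normalize row 1 (÷-2) = (0, 1)
  row 0: subtract -1×row1 = (1, 0)

rank = 2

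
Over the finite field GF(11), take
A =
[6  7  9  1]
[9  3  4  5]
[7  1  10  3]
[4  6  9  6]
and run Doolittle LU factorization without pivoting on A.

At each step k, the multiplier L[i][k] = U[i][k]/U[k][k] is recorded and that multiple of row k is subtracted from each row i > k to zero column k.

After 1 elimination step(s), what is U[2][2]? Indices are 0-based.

U[2][2] = 5

Step 1: pivot at (0,0) is 6.
  row1 ← row1 − (7)·row0  ⇒  L[1][0]=7, U row1=(0, 9, 7, 9)
  row2 ← row2 − (3)·row0  ⇒  L[2][0]=3, U row2=(0, 2, 5, 0)
  row3 ← row3 − (8)·row0  ⇒  L[3][0]=8, U row3=(0, 5, 3, 9)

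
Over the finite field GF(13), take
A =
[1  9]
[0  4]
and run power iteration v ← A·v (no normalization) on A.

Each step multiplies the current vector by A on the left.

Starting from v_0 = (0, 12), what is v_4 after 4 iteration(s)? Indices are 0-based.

v_4 = (2, 4)

v_0 = (0, 12).
v_1 = A·v_0 = (4, 9).
v_2 = A·v_1 = (7, 10).
v_3 = A·v_2 = (6, 1).
v_4 = A·v_3 = (2, 4).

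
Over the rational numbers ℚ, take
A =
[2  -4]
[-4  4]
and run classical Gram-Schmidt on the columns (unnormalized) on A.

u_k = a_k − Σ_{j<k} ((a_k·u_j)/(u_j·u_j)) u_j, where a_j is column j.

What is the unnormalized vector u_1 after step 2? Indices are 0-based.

u_1 = (-8/5, -4/5)

Step 1: u_0 = a_0 = (2, -4).
Step 2: u_1 = a_1 − (-6/5)·u_0 = (-8/5, -4/5).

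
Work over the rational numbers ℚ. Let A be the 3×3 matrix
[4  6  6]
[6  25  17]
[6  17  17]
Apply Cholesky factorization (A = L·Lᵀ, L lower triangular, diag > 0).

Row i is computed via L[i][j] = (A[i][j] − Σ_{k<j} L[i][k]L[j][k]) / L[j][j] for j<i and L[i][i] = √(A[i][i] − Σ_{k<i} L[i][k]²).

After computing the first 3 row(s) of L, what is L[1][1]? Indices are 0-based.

Step 1: L[0][0] = √(4) = 2.
  L[1][0] = (6) / L[0][0] = 3.
Step 2: L[1][1] = √(16) = 4.
  L[2][0] = (6) / L[0][0] = 3.
  L[2][1] = (8) / L[1][1] = 2.
Step 3: L[2][2] = √(4) = 2.

L[1][1] = 4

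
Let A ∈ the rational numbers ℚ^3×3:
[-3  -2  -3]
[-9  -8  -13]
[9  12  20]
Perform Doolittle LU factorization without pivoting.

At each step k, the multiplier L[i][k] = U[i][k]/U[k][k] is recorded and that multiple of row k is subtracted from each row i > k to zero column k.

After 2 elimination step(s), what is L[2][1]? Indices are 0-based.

L[2][1] = -3

[col 0] pivot -3
  R1 -= 3*R0 → (0, -2, -4)  (L[1][0] := 3)
  R2 -= -3*R0 → (0, 6, 11)  (L[2][0] := -3)
[col 1] pivot -2
  R2 -= -3*R1 → (0, 0, -1)  (L[2][1] := -3)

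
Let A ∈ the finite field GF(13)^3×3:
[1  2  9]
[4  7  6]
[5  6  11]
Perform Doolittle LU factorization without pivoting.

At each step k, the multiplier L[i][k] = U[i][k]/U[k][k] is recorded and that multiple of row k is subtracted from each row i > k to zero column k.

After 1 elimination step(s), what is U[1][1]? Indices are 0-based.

[col 0] pivot 1
  R1 -= 4*R0 → (0, 12, 9)  (L[1][0] := 4)
  R2 -= 5*R0 → (0, 9, 5)  (L[2][0] := 5)

U[1][1] = 12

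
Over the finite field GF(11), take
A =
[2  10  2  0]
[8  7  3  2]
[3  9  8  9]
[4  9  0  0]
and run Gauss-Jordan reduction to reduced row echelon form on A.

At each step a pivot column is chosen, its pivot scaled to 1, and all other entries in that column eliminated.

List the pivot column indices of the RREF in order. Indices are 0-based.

[1] R0 /= 2  ⇒  (1, 5, 1, 0)
     R1 -= 8·R0  ⇒  (0, 0, 6, 2)
     R2 -= 3·R0  ⇒  (0, 5, 5, 9)
     R3 -= 4·R0  ⇒  (0, 0, 7, 0)
[2] R1 <-> R2
[2] R1 /= 5  ⇒  (0, 1, 1, 4)
     R0 -= 5·R1  ⇒  (1, 0, 7, 2)
[3] R2 /= 6  ⇒  (0, 0, 1, 4)
     R0 -= 7·R2  ⇒  (1, 0, 0, 7)
     R1 -= 1·R2  ⇒  (0, 1, 0, 0)
     R3 -= 7·R2  ⇒  (0, 0, 0, 5)
[4] R3 /= 5  ⇒  (0, 0, 0, 1)
     R0 -= 7·R3  ⇒  (1, 0, 0, 0)
     R2 -= 4·R3  ⇒  (0, 0, 1, 0)

pivot columns: 0, 1, 2, 3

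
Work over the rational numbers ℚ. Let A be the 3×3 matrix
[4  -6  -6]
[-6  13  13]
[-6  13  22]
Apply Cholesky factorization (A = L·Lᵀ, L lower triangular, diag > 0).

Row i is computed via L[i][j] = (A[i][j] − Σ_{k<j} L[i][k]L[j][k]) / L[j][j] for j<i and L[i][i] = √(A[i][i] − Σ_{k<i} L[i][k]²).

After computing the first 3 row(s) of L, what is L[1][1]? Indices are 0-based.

Step 1: L[0][0] = √(4) = 2.
  L[1][0] = (-6) / L[0][0] = -3.
Step 2: L[1][1] = √(4) = 2.
  L[2][0] = (-6) / L[0][0] = -3.
  L[2][1] = (4) / L[1][1] = 2.
Step 3: L[2][2] = √(9) = 3.

L[1][1] = 2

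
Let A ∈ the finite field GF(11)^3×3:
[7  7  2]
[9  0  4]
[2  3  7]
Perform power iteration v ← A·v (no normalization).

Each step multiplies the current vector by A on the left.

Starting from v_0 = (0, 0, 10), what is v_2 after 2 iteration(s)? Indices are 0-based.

v_2 = (10, 9, 1)

v_0 = (0, 0, 10).
v_1 = A·v_0 = (9, 7, 4).
v_2 = A·v_1 = (10, 9, 1).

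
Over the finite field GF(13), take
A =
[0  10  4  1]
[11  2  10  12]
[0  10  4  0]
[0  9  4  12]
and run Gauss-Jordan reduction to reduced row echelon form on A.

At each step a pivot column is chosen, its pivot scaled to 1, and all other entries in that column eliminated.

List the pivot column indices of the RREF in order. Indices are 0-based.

pivot columns: 0, 1, 2, 3

pivot(0,0): swap R0↔R1
pivot(0,0)=11: scale R0 → (1, 12, 8, 7)
pivot(1,1)=10: scale R1 → (0, 1, 3, 4)
  clear (0,1): R0 −= (12)R1 → (1, 0, 11, 11)
  clear (2,1): R2 −= (10)R1 → (0, 0, 0, 12)
  clear (3,1): R3 −= (9)R1 → (0, 0, 3, 2)
pivot(2,2): swap R2↔R3
pivot(2,2)=3: scale R2 → (0, 0, 1, 5)
  clear (0,2): R0 −= (11)R2 → (1, 0, 0, 8)
  clear (1,2): R1 −= (3)R2 → (0, 1, 0, 2)
pivot(3,3)=12: scale R3 → (0, 0, 0, 1)
  clear (0,3): R0 −= (8)R3 → (1, 0, 0, 0)
  clear (1,3): R1 −= (2)R3 → (0, 1, 0, 0)
  clear (2,3): R2 −= (5)R3 → (0, 0, 1, 0)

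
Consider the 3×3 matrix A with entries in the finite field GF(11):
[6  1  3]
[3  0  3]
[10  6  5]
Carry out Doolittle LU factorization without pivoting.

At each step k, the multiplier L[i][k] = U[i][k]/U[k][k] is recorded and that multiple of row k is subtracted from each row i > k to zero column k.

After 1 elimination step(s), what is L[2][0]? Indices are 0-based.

L[2][0] = 9

Step 1: pivot at (0,0) is 6.
  row1 ← row1 − (6)·row0  ⇒  L[1][0]=6, U row1=(0, 5, 7)
  row2 ← row2 − (9)·row0  ⇒  L[2][0]=9, U row2=(0, 8, 0)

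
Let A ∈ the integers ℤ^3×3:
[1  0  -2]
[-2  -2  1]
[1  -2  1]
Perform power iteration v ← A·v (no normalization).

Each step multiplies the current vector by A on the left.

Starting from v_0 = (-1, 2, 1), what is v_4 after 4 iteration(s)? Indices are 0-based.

v_0 = (-1, 2, 1).
v_1 = A·v_0 = (-3, -1, -4).
v_2 = A·v_1 = (5, 4, -5).
v_3 = A·v_2 = (15, -23, -8).
v_4 = A·v_3 = (31, 8, 53).

v_4 = (31, 8, 53)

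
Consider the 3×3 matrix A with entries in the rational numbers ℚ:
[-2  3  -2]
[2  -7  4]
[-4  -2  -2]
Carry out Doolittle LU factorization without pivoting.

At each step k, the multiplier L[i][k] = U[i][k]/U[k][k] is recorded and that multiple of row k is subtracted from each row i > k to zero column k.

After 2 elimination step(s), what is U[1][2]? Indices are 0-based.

U[1][2] = 2

Step 1: pivot at (0,0) is -2.
  row1 ← row1 − (-1)·row0  ⇒  L[1][0]=-1, U row1=(0, -4, 2)
  row2 ← row2 − (2)·row0  ⇒  L[2][0]=2, U row2=(0, -8, 2)
Step 2: pivot at (1,1) is -4.
  row2 ← row2 − (2)·row1  ⇒  L[2][1]=2, U row2=(0, 0, -2)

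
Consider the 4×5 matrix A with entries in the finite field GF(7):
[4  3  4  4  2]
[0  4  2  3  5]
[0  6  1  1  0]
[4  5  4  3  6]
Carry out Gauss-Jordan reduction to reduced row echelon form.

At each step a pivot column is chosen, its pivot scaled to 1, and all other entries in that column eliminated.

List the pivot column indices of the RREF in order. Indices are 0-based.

pivot columns: 0, 1, 2, 3

[1] R0 /= 4  ⇒  (1, 6, 1, 1, 4)
     R3 -= 4·R0  ⇒  (0, 2, 0, 6, 4)
[2] R1 /= 4  ⇒  (0, 1, 4, 6, 3)
     R0 -= 6·R1  ⇒  (1, 0, 5, 0, 0)
     R2 -= 6·R1  ⇒  (0, 0, 5, 0, 3)
     R3 -= 2·R1  ⇒  (0, 0, 6, 1, 5)
[3] R2 /= 5  ⇒  (0, 0, 1, 0, 2)
     R0 -= 5·R2  ⇒  (1, 0, 0, 0, 4)
     R1 -= 4·R2  ⇒  (0, 1, 0, 6, 2)
     R3 -= 6·R2  ⇒  (0, 0, 0, 1, 0)
[4] R3 /= 1  ⇒  (0, 0, 0, 1, 0)
     R1 -= 6·R3  ⇒  (0, 1, 0, 0, 2)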